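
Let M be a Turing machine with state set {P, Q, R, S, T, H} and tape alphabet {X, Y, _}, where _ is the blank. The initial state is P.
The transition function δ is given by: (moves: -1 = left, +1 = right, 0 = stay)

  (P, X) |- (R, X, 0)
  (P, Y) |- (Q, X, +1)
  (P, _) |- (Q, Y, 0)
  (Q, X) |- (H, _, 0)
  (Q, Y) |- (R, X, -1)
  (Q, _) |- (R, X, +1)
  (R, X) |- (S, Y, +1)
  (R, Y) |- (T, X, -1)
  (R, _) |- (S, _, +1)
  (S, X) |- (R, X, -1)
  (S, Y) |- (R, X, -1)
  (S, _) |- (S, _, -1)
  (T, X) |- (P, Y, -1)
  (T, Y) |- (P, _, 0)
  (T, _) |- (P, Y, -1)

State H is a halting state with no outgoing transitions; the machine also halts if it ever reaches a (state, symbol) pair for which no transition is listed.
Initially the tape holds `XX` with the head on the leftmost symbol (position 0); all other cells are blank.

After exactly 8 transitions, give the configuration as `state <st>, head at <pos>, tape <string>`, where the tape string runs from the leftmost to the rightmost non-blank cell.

state S, head at -2, tape XYXX

state=P head=0 tape=___[X]X   (P,X)→(R,X,0)
state=R head=0 tape=___[X]X   (R,X)→(S,Y,+1)
state=S head=1 tape=___Y[X]   (S,X)→(R,X,-1)
state=R head=0 tape=___[Y]X   (R,Y)→(T,X,-1)
state=T head=-1 tape=__[_]XX   (T,_)→(P,Y,-1)
state=P head=-2 tape=_[_]YXX   (P,_)→(Q,Y,0)
state=Q head=-2 tape=_[Y]YXX   (Q,Y)→(R,X,-1)
state=R head=-3 tape=[_]XYXX   (R,_)→(S,_,+1)
state=S head=-2 tape=_[X]YXX
After 8 steps: state S, head at -2, tape XYXX.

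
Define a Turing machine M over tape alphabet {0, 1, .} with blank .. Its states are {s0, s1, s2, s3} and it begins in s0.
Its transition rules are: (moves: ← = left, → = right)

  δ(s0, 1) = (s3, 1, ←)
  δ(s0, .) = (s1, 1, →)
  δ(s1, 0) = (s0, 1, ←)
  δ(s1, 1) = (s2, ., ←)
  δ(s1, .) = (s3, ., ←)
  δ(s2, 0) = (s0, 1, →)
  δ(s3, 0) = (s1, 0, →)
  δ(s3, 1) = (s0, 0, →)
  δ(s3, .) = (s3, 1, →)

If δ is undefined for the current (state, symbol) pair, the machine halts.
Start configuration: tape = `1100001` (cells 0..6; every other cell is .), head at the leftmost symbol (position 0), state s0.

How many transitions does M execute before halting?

state=s0 head=0 tape=.[1]100001   (s0,1)→(s3,1,←)
state=s3 head=-1 tape=[.]1100001   (s3,.)→(s3,1,→)
state=s3 head=0 tape=1[1]100001   (s3,1)→(s0,0,→)
state=s0 head=1 tape=10[1]00001   (s0,1)→(s3,1,←)
state=s3 head=0 tape=1[0]100001   (s3,0)→(s1,0,→)
state=s1 head=1 tape=10[1]00001   (s1,1)→(s2,.,←)
state=s2 head=0 tape=1[0].00001   (s2,0)→(s0,1,→)
state=s0 head=1 tape=11[.]00001   (s0,.)→(s1,1,→)
state=s1 head=2 tape=111[0]0001   (s1,0)→(s0,1,←)
state=s0 head=1 tape=11[1]10001   (s0,1)→(s3,1,←)
state=s3 head=0 tape=1[1]110001   (s3,1)→(s0,0,→)
state=s0 head=1 tape=10[1]10001   (s0,1)→(s3,1,←)
state=s3 head=0 tape=1[0]110001   (s3,0)→(s1,0,→)
state=s1 head=1 tape=10[1]10001   (s1,1)→(s2,.,←)
state=s2 head=0 tape=1[0].10001   (s2,0)→(s0,1,→)
state=s0 head=1 tape=11[.]10001   (s0,.)→(s1,1,→)
state=s1 head=2 tape=111[1]0001   (s1,1)→(s2,.,←)
state=s2 head=1 tape=11[1].0001
M halts after 17 transitions.

17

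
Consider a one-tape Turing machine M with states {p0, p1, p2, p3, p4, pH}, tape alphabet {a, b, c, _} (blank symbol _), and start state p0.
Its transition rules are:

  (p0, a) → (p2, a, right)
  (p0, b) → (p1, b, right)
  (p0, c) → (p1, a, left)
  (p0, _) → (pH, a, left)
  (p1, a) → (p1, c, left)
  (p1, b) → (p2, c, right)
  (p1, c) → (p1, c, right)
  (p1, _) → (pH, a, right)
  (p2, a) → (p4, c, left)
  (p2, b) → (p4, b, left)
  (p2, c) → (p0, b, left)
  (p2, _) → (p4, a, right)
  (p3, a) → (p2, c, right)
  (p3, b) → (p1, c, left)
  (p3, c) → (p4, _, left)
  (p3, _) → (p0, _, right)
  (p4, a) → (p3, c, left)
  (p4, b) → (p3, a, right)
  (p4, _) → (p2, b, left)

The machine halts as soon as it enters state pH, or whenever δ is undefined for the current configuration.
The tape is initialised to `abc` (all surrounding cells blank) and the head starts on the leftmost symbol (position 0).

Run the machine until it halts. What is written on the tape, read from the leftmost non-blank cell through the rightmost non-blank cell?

aabc

p0 | _[a]bc   read a → write a, move right, go to p2
p2 | _a[b]c   read b → write b, move left, go to p4
p4 | _[a]bc   read a → write c, move left, go to p3
p3 | [_]cbc   read _ → write _, move right, go to p0
p0 | _[c]bc   read c → write a, move left, go to p1
p1 | [_]abc   read _ → write a, move right, go to pH
pH | a[a]bc
The non-blank tape span at halt is aabc.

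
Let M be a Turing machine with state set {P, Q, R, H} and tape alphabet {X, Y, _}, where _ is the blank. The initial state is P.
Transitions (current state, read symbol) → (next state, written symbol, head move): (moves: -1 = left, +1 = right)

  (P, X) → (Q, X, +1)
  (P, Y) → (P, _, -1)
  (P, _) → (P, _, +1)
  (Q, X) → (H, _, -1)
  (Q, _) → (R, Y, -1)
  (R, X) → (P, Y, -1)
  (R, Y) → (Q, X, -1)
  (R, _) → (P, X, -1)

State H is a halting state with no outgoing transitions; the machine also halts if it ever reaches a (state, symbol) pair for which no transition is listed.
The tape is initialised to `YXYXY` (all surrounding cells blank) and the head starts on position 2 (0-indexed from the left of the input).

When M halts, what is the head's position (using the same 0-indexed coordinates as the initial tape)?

state=P head=2 tape=_YX[Y]XY   (P,Y)→(P,_,-1)
state=P head=1 tape=_Y[X]_XY   (P,X)→(Q,X,+1)
state=Q head=2 tape=_YX[_]XY   (Q,_)→(R,Y,-1)
state=R head=1 tape=_Y[X]YXY   (R,X)→(P,Y,-1)
state=P head=0 tape=_[Y]YYXY   (P,Y)→(P,_,-1)
state=P head=-1 tape=[_]_YYXY   (P,_)→(P,_,+1)
state=P head=0 tape=_[_]YYXY   (P,_)→(P,_,+1)
state=P head=1 tape=__[Y]YXY   (P,Y)→(P,_,-1)
state=P head=0 tape=_[_]_YXY   (P,_)→(P,_,+1)
state=P head=1 tape=__[_]YXY   (P,_)→(P,_,+1)
state=P head=2 tape=___[Y]XY   (P,Y)→(P,_,-1)
state=P head=1 tape=__[_]_XY   (P,_)→(P,_,+1)
state=P head=2 tape=___[_]XY   (P,_)→(P,_,+1)
state=P head=3 tape=____[X]Y   (P,X)→(Q,X,+1)
state=Q head=4 tape=____X[Y]
At halt the head is at cell 4.

4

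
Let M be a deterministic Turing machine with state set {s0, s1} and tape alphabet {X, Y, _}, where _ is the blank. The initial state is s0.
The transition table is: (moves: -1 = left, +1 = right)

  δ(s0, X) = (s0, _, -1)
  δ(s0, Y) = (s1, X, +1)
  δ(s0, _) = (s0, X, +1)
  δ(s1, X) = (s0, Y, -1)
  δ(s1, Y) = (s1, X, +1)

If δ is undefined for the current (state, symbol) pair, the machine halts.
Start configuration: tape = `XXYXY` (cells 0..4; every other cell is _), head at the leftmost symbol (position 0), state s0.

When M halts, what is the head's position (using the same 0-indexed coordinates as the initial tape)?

5

state=s0 head=0 tape=___[X]XYXY_   (s0,X)→(s0,_,-1)
state=s0 head=-1 tape=__[_]_XYXY_   (s0,_)→(s0,X,+1)
state=s0 head=0 tape=__X[_]XYXY_   (s0,_)→(s0,X,+1)
state=s0 head=1 tape=__XX[X]YXY_   (s0,X)→(s0,_,-1)
state=s0 head=0 tape=__X[X]_YXY_   (s0,X)→(s0,_,-1)
state=s0 head=-1 tape=__[X]__YXY_   (s0,X)→(s0,_,-1)
state=s0 head=-2 tape=_[_]___YXY_   (s0,_)→(s0,X,+1)
state=s0 head=-1 tape=_X[_]__YXY_   (s0,_)→(s0,X,+1)
state=s0 head=0 tape=_XX[_]_YXY_   (s0,_)→(s0,X,+1)
state=s0 head=1 tape=_XXX[_]YXY_   (s0,_)→(s0,X,+1)
state=s0 head=2 tape=_XXXX[Y]XY_   (s0,Y)→(s1,X,+1)
state=s1 head=3 tape=_XXXXX[X]Y_   (s1,X)→(s0,Y,-1)
state=s0 head=2 tape=_XXXX[X]YY_   (s0,X)→(s0,_,-1)
state=s0 head=1 tape=_XXX[X]_YY_   (s0,X)→(s0,_,-1)
state=s0 head=0 tape=_XX[X]__YY_   (s0,X)→(s0,_,-1)
state=s0 head=-1 tape=_X[X]___YY_   (s0,X)→(s0,_,-1)
state=s0 head=-2 tape=_[X]____YY_   (s0,X)→(s0,_,-1)
state=s0 head=-3 tape=[_]_____YY_   (s0,_)→(s0,X,+1)
state=s0 head=-2 tape=X[_]____YY_   (s0,_)→(s0,X,+1)
state=s0 head=-1 tape=XX[_]___YY_   (s0,_)→(s0,X,+1)
state=s0 head=0 tape=XXX[_]__YY_   (s0,_)→(s0,X,+1)
state=s0 head=1 tape=XXXX[_]_YY_   (s0,_)→(s0,X,+1)
state=s0 head=2 tape=XXXXX[_]YY_   (s0,_)→(s0,X,+1)
state=s0 head=3 tape=XXXXXX[Y]Y_   (s0,Y)→(s1,X,+1)
state=s1 head=4 tape=XXXXXXX[Y]_   (s1,Y)→(s1,X,+1)
state=s1 head=5 tape=XXXXXXXX[_]
At halt the head is at cell 5.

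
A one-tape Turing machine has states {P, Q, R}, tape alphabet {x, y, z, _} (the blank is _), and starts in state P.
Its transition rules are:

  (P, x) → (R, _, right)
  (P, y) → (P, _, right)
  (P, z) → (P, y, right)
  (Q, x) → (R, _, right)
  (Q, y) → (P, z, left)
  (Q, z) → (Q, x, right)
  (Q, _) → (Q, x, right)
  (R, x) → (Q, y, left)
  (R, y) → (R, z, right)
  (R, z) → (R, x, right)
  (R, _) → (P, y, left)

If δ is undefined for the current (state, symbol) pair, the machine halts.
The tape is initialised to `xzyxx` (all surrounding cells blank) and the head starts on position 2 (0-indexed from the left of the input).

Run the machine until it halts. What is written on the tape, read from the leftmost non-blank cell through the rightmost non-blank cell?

state=P head=2 tape=xz[y]xx___   (P,y)→(P,_,right)
state=P head=3 tape=xz_[x]x___   (P,x)→(R,_,right)
state=R head=4 tape=xz__[x]___   (R,x)→(Q,y,left)
state=Q head=3 tape=xz_[_]y___   (Q,_)→(Q,x,right)
state=Q head=4 tape=xz_x[y]___   (Q,y)→(P,z,left)
state=P head=3 tape=xz_[x]z___   (P,x)→(R,_,right)
state=R head=4 tape=xz__[z]___   (R,z)→(R,x,right)
state=R head=5 tape=xz__x[_]__   (R,_)→(P,y,left)
state=P head=4 tape=xz__[x]y__   (P,x)→(R,_,right)
state=R head=5 tape=xz___[y]__   (R,y)→(R,z,right)
state=R head=6 tape=xz___z[_]_   (R,_)→(P,y,left)
state=P head=5 tape=xz___[z]y_   (P,z)→(P,y,right)
state=P head=6 tape=xz___y[y]_   (P,y)→(P,_,right)
state=P head=7 tape=xz___y_[_]
The non-blank tape span at halt is xz___y.

xz___y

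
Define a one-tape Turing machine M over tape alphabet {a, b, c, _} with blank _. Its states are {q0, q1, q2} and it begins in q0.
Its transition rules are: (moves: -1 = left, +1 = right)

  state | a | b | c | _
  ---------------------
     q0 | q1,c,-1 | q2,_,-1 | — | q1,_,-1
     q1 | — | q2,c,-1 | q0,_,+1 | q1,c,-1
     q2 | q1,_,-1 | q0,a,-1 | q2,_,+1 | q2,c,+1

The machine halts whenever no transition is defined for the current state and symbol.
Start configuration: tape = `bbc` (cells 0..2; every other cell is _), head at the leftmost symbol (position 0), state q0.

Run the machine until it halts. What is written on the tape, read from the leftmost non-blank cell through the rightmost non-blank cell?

ccac

q0 | _[b]bc   read b → write _, move -1, go to q2
q2 | [_]_bc   read _ → write c, move +1, go to q2
q2 | c[_]bc   read _ → write c, move +1, go to q2
q2 | cc[b]c   read b → write a, move -1, go to q0
q0 | c[c]ac
The non-blank tape span at halt is ccac.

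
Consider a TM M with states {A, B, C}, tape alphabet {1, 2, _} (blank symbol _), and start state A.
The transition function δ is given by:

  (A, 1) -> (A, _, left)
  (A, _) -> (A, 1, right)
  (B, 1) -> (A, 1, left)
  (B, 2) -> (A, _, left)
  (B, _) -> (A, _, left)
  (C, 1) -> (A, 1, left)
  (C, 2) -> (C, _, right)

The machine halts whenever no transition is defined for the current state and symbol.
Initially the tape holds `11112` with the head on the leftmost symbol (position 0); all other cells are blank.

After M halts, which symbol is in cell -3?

1

A | ____[1]1112   read 1 → write _, move left, go to A
A | ___[_]_1112   read _ → write 1, move right, go to A
A | ___1[_]1112   read _ → write 1, move right, go to A
A | ___11[1]112   read 1 → write _, move left, go to A
A | ___1[1]_112   read 1 → write _, move left, go to A
A | ___[1]__112   read 1 → write _, move left, go to A
A | __[_]___112   read _ → write 1, move right, go to A
A | __1[_]__112   read _ → write 1, move right, go to A
A | __11[_]_112   read _ → write 1, move right, go to A
A | __111[_]112   read _ → write 1, move right, go to A
A | __1111[1]12   read 1 → write _, move left, go to A
A | __111[1]_12   read 1 → write _, move left, go to A
A | __11[1]__12   read 1 → write _, move left, go to A
A | __1[1]___12   read 1 → write _, move left, go to A
A | __[1]____12   read 1 → write _, move left, go to A
A | _[_]_____12   read _ → write 1, move right, go to A
A | _1[_]____12   read _ → write 1, move right, go to A
A | _11[_]___12   read _ → write 1, move right, go to A
A | _111[_]__12   read _ → write 1, move right, go to A
A | _1111[_]_12   read _ → write 1, move right, go to A
A | _11111[_]12   read _ → write 1, move right, go to A
A | _111111[1]2   read 1 → write _, move left, go to A
A | _11111[1]_2   read 1 → write _, move left, go to A
A | _1111[1]__2   read 1 → write _, move left, go to A
A | _111[1]___2   read 1 → write _, move left, go to A
A | _11[1]____2   read 1 → write _, move left, go to A
A | _1[1]_____2   read 1 → write _, move left, go to A
A | _[1]______2   read 1 → write _, move left, go to A
A | [_]_______2   read _ → write 1, move right, go to A
A | 1[_]______2   read _ → write 1, move right, go to A
A | 11[_]_____2   read _ → write 1, move right, go to A
A | 111[_]____2   read _ → write 1, move right, go to A
A | 1111[_]___2   read _ → write 1, move right, go to A
A | 11111[_]__2   read _ → write 1, move right, go to A
A | 111111[_]_2   read _ → write 1, move right, go to A
A | 1111111[_]2   read _ → write 1, move right, go to A
A | 11111111[2]
Cell -3 holds 1 when M halts.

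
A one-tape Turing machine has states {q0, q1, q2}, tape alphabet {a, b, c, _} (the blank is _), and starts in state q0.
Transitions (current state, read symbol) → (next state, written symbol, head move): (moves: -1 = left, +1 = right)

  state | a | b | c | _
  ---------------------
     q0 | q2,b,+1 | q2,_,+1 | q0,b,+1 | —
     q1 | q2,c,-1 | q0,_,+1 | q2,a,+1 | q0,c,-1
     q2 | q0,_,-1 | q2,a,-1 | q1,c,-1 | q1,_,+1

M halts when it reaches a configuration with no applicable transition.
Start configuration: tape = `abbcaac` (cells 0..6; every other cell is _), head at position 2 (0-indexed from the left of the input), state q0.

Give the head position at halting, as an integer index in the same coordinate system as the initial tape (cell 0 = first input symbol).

state=q0 head=2 tape=ab[b]caac__   (q0,b)→(q2,_,+1)
state=q2 head=3 tape=ab_[c]aac__   (q2,c)→(q1,c,-1)
state=q1 head=2 tape=ab[_]caac__   (q1,_)→(q0,c,-1)
state=q0 head=1 tape=a[b]ccaac__   (q0,b)→(q2,_,+1)
state=q2 head=2 tape=a_[c]caac__   (q2,c)→(q1,c,-1)
state=q1 head=1 tape=a[_]ccaac__   (q1,_)→(q0,c,-1)
state=q0 head=0 tape=[a]cccaac__   (q0,a)→(q2,b,+1)
state=q2 head=1 tape=b[c]ccaac__   (q2,c)→(q1,c,-1)
state=q1 head=0 tape=[b]cccaac__   (q1,b)→(q0,_,+1)
state=q0 head=1 tape=_[c]ccaac__   (q0,c)→(q0,b,+1)
state=q0 head=2 tape=_b[c]caac__   (q0,c)→(q0,b,+1)
state=q0 head=3 tape=_bb[c]aac__   (q0,c)→(q0,b,+1)
state=q0 head=4 tape=_bbb[a]ac__   (q0,a)→(q2,b,+1)
state=q2 head=5 tape=_bbbb[a]c__   (q2,a)→(q0,_,-1)
state=q0 head=4 tape=_bbb[b]_c__   (q0,b)→(q2,_,+1)
state=q2 head=5 tape=_bbb_[_]c__   (q2,_)→(q1,_,+1)
state=q1 head=6 tape=_bbb__[c]__   (q1,c)→(q2,a,+1)
state=q2 head=7 tape=_bbb__a[_]_   (q2,_)→(q1,_,+1)
state=q1 head=8 tape=_bbb__a_[_]   (q1,_)→(q0,c,-1)
state=q0 head=7 tape=_bbb__a[_]c
At halt the head is at cell 7.

7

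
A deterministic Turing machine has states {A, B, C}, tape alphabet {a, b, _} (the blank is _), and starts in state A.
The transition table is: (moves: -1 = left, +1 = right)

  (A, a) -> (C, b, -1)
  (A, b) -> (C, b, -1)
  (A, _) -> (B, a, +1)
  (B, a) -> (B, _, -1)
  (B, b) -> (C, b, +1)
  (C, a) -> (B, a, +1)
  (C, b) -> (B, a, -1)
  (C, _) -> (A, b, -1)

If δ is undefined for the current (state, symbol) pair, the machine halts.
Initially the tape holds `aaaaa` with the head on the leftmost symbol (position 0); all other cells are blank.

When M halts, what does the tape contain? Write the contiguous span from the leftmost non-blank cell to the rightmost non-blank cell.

state=A head=0 tape=__[a]aaaa   (A,a)→(C,b,-1)
state=C head=-1 tape=_[_]baaaa   (C,_)→(A,b,-1)
state=A head=-2 tape=[_]bbaaaa   (A,_)→(B,a,+1)
state=B head=-1 tape=a[b]baaaa   (B,b)→(C,b,+1)
state=C head=0 tape=ab[b]aaaa   (C,b)→(B,a,-1)
state=B head=-1 tape=a[b]aaaaa   (B,b)→(C,b,+1)
state=C head=0 tape=ab[a]aaaa   (C,a)→(B,a,+1)
state=B head=1 tape=aba[a]aaa   (B,a)→(B,_,-1)
state=B head=0 tape=ab[a]_aaa   (B,a)→(B,_,-1)
state=B head=-1 tape=a[b]__aaa   (B,b)→(C,b,+1)
state=C head=0 tape=ab[_]_aaa   (C,_)→(A,b,-1)
state=A head=-1 tape=a[b]b_aaa   (A,b)→(C,b,-1)
state=C head=-2 tape=[a]bb_aaa   (C,a)→(B,a,+1)
state=B head=-1 tape=a[b]b_aaa   (B,b)→(C,b,+1)
state=C head=0 tape=ab[b]_aaa   (C,b)→(B,a,-1)
state=B head=-1 tape=a[b]a_aaa   (B,b)→(C,b,+1)
state=C head=0 tape=ab[a]_aaa   (C,a)→(B,a,+1)
state=B head=1 tape=aba[_]aaa
The non-blank tape span at halt is aba_aaa.

aba_aaa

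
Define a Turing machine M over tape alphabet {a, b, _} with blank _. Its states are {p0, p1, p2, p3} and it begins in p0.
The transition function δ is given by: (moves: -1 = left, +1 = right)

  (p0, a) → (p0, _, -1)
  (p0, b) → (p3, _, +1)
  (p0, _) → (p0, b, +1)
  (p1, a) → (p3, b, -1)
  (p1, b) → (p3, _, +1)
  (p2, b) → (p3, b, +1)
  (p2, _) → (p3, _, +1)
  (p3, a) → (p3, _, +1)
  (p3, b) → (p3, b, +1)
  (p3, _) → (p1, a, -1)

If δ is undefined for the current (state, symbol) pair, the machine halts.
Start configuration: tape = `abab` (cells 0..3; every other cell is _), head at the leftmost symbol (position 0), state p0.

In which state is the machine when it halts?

state=p0 head=0 tape=_[a]bab__   (p0,a)→(p0,_,-1)
state=p0 head=-1 tape=[_]_bab__   (p0,_)→(p0,b,+1)
state=p0 head=0 tape=b[_]bab__   (p0,_)→(p0,b,+1)
state=p0 head=1 tape=bb[b]ab__   (p0,b)→(p3,_,+1)
state=p3 head=2 tape=bb_[a]b__   (p3,a)→(p3,_,+1)
state=p3 head=3 tape=bb__[b]__   (p3,b)→(p3,b,+1)
state=p3 head=4 tape=bb__b[_]_   (p3,_)→(p1,a,-1)
state=p1 head=3 tape=bb__[b]a_   (p1,b)→(p3,_,+1)
state=p3 head=4 tape=bb___[a]_   (p3,a)→(p3,_,+1)
state=p3 head=5 tape=bb____[_]   (p3,_)→(p1,a,-1)
state=p1 head=4 tape=bb___[_]a
No transition is defined for (p1, _); M halts in state p1.

p1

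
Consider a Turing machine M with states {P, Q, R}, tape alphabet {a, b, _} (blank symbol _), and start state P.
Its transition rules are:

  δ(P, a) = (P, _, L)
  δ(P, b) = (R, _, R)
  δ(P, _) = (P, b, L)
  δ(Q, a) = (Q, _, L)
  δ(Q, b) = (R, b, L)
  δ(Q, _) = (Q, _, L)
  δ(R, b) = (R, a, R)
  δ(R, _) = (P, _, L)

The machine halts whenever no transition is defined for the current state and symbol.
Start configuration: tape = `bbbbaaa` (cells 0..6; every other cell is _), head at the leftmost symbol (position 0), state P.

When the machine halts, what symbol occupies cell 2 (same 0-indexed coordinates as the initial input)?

a

state=P head=0 tape=[b]bbbaaa   (P,b)→(R,_,R)
state=R head=1 tape=_[b]bbaaa   (R,b)→(R,a,R)
state=R head=2 tape=_a[b]baaa   (R,b)→(R,a,R)
state=R head=3 tape=_aa[b]aaa   (R,b)→(R,a,R)
state=R head=4 tape=_aaa[a]aa
Cell 2 holds a when M halts.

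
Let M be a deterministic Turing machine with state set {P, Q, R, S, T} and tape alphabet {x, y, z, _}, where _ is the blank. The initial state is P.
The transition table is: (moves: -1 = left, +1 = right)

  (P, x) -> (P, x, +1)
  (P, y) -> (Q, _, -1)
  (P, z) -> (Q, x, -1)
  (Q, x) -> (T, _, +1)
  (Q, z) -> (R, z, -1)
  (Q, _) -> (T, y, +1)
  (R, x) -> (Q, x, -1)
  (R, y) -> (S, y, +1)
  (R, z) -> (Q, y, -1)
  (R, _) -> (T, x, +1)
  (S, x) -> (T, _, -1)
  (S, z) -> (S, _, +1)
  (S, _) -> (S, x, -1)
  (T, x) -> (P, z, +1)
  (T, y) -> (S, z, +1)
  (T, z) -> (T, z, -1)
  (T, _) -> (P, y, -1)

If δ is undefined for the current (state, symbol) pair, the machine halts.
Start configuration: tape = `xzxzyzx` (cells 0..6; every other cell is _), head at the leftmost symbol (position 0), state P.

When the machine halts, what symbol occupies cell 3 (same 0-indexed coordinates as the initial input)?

P | [x]zxzyzx   read x → write x, move +1, go to P
P | x[z]xzyzx   read z → write x, move -1, go to Q
Q | [x]xxzyzx   read x → write _, move +1, go to T
T | _[x]xzyzx   read x → write z, move +1, go to P
P | _z[x]zyzx   read x → write x, move +1, go to P
P | _zx[z]yzx   read z → write x, move -1, go to Q
Q | _z[x]xyzx   read x → write _, move +1, go to T
T | _z_[x]yzx   read x → write z, move +1, go to P
P | _z_z[y]zx   read y → write _, move -1, go to Q
Q | _z_[z]_zx   read z → write z, move -1, go to R
R | _z[_]z_zx   read _ → write x, move +1, go to T
T | _zx[z]_zx   read z → write z, move -1, go to T
T | _z[x]z_zx   read x → write z, move +1, go to P
P | _zz[z]_zx   read z → write x, move -1, go to Q
Q | _z[z]x_zx   read z → write z, move -1, go to R
R | _[z]zx_zx   read z → write y, move -1, go to Q
Q | [_]yzx_zx   read _ → write y, move +1, go to T
T | y[y]zx_zx   read y → write z, move +1, go to S
S | yz[z]x_zx   read z → write _, move +1, go to S
S | yz_[x]_zx   read x → write _, move -1, go to T
T | yz[_]__zx   read _ → write y, move -1, go to P
P | y[z]y__zx   read z → write x, move -1, go to Q
Q | [y]xy__zx
Cell 3 holds _ when M halts.

_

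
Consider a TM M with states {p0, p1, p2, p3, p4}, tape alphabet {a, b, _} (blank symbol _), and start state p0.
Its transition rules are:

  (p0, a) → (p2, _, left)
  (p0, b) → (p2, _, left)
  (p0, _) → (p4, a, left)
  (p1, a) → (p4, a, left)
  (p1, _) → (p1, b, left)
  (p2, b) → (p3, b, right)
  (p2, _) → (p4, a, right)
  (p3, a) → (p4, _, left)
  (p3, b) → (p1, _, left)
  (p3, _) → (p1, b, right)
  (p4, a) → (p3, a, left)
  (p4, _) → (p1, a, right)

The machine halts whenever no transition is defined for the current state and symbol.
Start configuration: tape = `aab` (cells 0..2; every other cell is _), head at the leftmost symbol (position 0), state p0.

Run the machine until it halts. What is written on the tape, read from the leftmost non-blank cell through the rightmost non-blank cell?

baabaab

p0 | ____[a]ab   read a → write _, move left, go to p2
p2 | ___[_]_ab   read _ → write a, move right, go to p4
p4 | ___a[_]ab   read _ → write a, move right, go to p1
p1 | ___aa[a]b   read a → write a, move left, go to p4
p4 | ___a[a]ab   read a → write a, move left, go to p3
p3 | ___[a]aab   read a → write _, move left, go to p4
p4 | __[_]_aab   read _ → write a, move right, go to p1
p1 | __a[_]aab   read _ → write b, move left, go to p1
p1 | __[a]baab   read a → write a, move left, go to p4
p4 | _[_]abaab   read _ → write a, move right, go to p1
p1 | _a[a]baab   read a → write a, move left, go to p4
p4 | _[a]abaab   read a → write a, move left, go to p3
p3 | [_]aabaab   read _ → write b, move right, go to p1
p1 | b[a]abaab   read a → write a, move left, go to p4
p4 | [b]aabaab
The non-blank tape span at halt is baabaab.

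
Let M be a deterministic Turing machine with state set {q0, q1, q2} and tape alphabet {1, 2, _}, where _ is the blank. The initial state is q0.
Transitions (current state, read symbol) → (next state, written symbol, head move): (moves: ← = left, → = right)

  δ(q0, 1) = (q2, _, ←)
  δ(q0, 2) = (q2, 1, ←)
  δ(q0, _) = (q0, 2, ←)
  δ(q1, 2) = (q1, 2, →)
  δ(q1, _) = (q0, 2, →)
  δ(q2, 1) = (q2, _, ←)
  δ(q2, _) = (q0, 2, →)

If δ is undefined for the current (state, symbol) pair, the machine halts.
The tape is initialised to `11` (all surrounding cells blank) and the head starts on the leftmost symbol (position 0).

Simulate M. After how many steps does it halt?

6

q0 | __[1]1   read 1 → write _, move ←, go to q2
q2 | _[_]_1   read _ → write 2, move →, go to q0
q0 | _2[_]1   read _ → write 2, move ←, go to q0
q0 | _[2]21   read 2 → write 1, move ←, go to q2
q2 | [_]121   read _ → write 2, move →, go to q0
q0 | 2[1]21   read 1 → write _, move ←, go to q2
q2 | [2]_21
M halts after 6 transitions.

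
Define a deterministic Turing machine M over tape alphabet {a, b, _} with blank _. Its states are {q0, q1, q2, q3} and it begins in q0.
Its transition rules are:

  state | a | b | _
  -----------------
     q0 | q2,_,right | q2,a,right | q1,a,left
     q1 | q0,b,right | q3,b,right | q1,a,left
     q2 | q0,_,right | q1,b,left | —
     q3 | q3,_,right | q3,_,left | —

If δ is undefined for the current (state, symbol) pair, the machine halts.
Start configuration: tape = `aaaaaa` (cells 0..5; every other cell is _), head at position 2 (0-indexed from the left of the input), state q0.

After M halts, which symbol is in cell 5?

_

state=q0 head=2 tape=aa[a]aaa__   (q0,a)→(q2,_,right)
state=q2 head=3 tape=aa_[a]aa__   (q2,a)→(q0,_,right)
state=q0 head=4 tape=aa__[a]a__   (q0,a)→(q2,_,right)
state=q2 head=5 tape=aa___[a]__   (q2,a)→(q0,_,right)
state=q0 head=6 tape=aa____[_]_   (q0,_)→(q1,a,left)
state=q1 head=5 tape=aa___[_]a_   (q1,_)→(q1,a,left)
state=q1 head=4 tape=aa__[_]aa_   (q1,_)→(q1,a,left)
state=q1 head=3 tape=aa_[_]aaa_   (q1,_)→(q1,a,left)
state=q1 head=2 tape=aa[_]aaaa_   (q1,_)→(q1,a,left)
state=q1 head=1 tape=a[a]aaaaa_   (q1,a)→(q0,b,right)
state=q0 head=2 tape=ab[a]aaaa_   (q0,a)→(q2,_,right)
state=q2 head=3 tape=ab_[a]aaa_   (q2,a)→(q0,_,right)
state=q0 head=4 tape=ab__[a]aa_   (q0,a)→(q2,_,right)
state=q2 head=5 tape=ab___[a]a_   (q2,a)→(q0,_,right)
state=q0 head=6 tape=ab____[a]_   (q0,a)→(q2,_,right)
state=q2 head=7 tape=ab_____[_]
Cell 5 holds _ when M halts.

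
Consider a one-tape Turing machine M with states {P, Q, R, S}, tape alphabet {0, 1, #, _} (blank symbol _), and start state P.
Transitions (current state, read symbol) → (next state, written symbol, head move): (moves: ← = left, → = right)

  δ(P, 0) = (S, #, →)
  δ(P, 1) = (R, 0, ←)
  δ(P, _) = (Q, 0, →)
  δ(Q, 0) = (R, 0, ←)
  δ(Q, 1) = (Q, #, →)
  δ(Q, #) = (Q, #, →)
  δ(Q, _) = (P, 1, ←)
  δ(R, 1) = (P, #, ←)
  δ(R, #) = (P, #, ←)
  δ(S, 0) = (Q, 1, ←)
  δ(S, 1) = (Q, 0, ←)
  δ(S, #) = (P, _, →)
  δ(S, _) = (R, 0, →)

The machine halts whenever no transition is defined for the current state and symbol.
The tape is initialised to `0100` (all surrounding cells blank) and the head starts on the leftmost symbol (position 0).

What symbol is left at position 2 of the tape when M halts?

P | _[0]100   read 0 → write #, move →, go to S
S | _#[1]00   read 1 → write 0, move ←, go to Q
Q | _[#]000   read # → write #, move →, go to Q
Q | _#[0]00   read 0 → write 0, move ←, go to R
R | _[#]000   read # → write #, move ←, go to P
P | [_]#000   read _ → write 0, move →, go to Q
Q | 0[#]000   read # → write #, move →, go to Q
Q | 0#[0]00   read 0 → write 0, move ←, go to R
R | 0[#]000   read # → write #, move ←, go to P
P | [0]#000   read 0 → write #, move →, go to S
S | #[#]000   read # → write _, move →, go to P
P | #_[0]00   read 0 → write #, move →, go to S
S | #_#[0]0   read 0 → write 1, move ←, go to Q
Q | #_[#]10   read # → write #, move →, go to Q
Q | #_#[1]0   read 1 → write #, move →, go to Q
Q | #_##[0]   read 0 → write 0, move ←, go to R
R | #_#[#]0   read # → write #, move ←, go to P
P | #_[#]#0
Cell 2 holds # when M halts.

#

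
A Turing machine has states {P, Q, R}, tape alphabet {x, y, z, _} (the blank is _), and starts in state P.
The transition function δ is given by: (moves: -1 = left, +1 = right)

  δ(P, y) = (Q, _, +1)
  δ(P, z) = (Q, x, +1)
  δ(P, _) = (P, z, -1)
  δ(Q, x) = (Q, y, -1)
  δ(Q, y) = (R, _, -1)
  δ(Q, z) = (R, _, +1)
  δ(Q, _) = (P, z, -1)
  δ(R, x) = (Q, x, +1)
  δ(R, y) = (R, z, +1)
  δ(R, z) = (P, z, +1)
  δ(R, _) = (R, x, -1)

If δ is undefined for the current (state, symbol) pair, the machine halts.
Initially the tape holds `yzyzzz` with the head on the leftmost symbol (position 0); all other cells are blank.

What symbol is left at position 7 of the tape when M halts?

P | [y]zyzzz__   read y → write _, move +1, go to Q
Q | _[z]yzzz__   read z → write _, move +1, go to R
R | __[y]zzz__   read y → write z, move +1, go to R
R | __z[z]zz__   read z → write z, move +1, go to P
P | __zz[z]z__   read z → write x, move +1, go to Q
Q | __zzx[z]__   read z → write _, move +1, go to R
R | __zzx_[_]_   read _ → write x, move -1, go to R
R | __zzx[_]x_   read _ → write x, move -1, go to R
R | __zz[x]xx_   read x → write x, move +1, go to Q
Q | __zzx[x]x_   read x → write y, move -1, go to Q
Q | __zz[x]yx_   read x → write y, move -1, go to Q
Q | __z[z]yyx_   read z → write _, move +1, go to R
R | __z_[y]yx_   read y → write z, move +1, go to R
R | __z_z[y]x_   read y → write z, move +1, go to R
R | __z_zz[x]_   read x → write x, move +1, go to Q
Q | __z_zzx[_]   read _ → write z, move -1, go to P
P | __z_zz[x]z
Cell 7 holds z when M halts.

z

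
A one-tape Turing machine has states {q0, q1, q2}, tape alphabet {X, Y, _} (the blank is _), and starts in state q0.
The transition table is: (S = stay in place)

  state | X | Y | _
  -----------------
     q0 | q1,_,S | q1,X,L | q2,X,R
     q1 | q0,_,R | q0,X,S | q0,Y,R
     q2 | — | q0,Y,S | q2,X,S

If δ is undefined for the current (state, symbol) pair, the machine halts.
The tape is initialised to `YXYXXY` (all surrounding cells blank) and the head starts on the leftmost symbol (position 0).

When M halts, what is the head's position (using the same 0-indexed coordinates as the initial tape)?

state=q0 head=0 tape=_[Y]XYXXY__   (q0,Y)→(q1,X,L)
state=q1 head=-1 tape=[_]XXYXXY__   (q1,_)→(q0,Y,R)
state=q0 head=0 tape=Y[X]XYXXY__   (q0,X)→(q1,_,S)
state=q1 head=0 tape=Y[_]XYXXY__   (q1,_)→(q0,Y,R)
state=q0 head=1 tape=YY[X]YXXY__   (q0,X)→(q1,_,S)
state=q1 head=1 tape=YY[_]YXXY__   (q1,_)→(q0,Y,R)
state=q0 head=2 tape=YYY[Y]XXY__   (q0,Y)→(q1,X,L)
state=q1 head=1 tape=YY[Y]XXXY__   (q1,Y)→(q0,X,S)
state=q0 head=1 tape=YY[X]XXXY__   (q0,X)→(q1,_,S)
state=q1 head=1 tape=YY[_]XXXY__   (q1,_)→(q0,Y,R)
state=q0 head=2 tape=YYY[X]XXY__   (q0,X)→(q1,_,S)
state=q1 head=2 tape=YYY[_]XXY__   (q1,_)→(q0,Y,R)
state=q0 head=3 tape=YYYY[X]XY__   (q0,X)→(q1,_,S)
state=q1 head=3 tape=YYYY[_]XY__   (q1,_)→(q0,Y,R)
state=q0 head=4 tape=YYYYY[X]Y__   (q0,X)→(q1,_,S)
state=q1 head=4 tape=YYYYY[_]Y__   (q1,_)→(q0,Y,R)
state=q0 head=5 tape=YYYYYY[Y]__   (q0,Y)→(q1,X,L)
state=q1 head=4 tape=YYYYY[Y]X__   (q1,Y)→(q0,X,S)
state=q0 head=4 tape=YYYYY[X]X__   (q0,X)→(q1,_,S)
state=q1 head=4 tape=YYYYY[_]X__   (q1,_)→(q0,Y,R)
state=q0 head=5 tape=YYYYYY[X]__   (q0,X)→(q1,_,S)
state=q1 head=5 tape=YYYYYY[_]__   (q1,_)→(q0,Y,R)
state=q0 head=6 tape=YYYYYYY[_]_   (q0,_)→(q2,X,R)
state=q2 head=7 tape=YYYYYYYX[_]   (q2,_)→(q2,X,S)
state=q2 head=7 tape=YYYYYYYX[X]
At halt the head is at cell 7.

7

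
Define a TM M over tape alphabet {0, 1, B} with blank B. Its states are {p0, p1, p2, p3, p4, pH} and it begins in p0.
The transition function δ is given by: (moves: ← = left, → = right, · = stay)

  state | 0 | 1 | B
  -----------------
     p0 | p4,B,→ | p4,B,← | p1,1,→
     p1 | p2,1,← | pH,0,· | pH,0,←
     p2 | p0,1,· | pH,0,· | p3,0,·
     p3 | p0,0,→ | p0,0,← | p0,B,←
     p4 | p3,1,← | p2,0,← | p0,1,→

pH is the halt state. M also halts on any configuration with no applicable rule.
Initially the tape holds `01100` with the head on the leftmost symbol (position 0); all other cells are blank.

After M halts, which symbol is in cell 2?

B

state=p0 head=0 tape=[0]1100BBB   (p0,0)→(p4,B,→)
state=p4 head=1 tape=B[1]100BBB   (p4,1)→(p2,0,←)
state=p2 head=0 tape=[B]0100BBB   (p2,B)→(p3,0,·)
state=p3 head=0 tape=[0]0100BBB   (p3,0)→(p0,0,→)
state=p0 head=1 tape=0[0]100BBB   (p0,0)→(p4,B,→)
state=p4 head=2 tape=0B[1]00BBB   (p4,1)→(p2,0,←)
state=p2 head=1 tape=0[B]000BBB   (p2,B)→(p3,0,·)
state=p3 head=1 tape=0[0]000BBB   (p3,0)→(p0,0,→)
state=p0 head=2 tape=00[0]00BBB   (p0,0)→(p4,B,→)
state=p4 head=3 tape=00B[0]0BBB   (p4,0)→(p3,1,←)
state=p3 head=2 tape=00[B]10BBB   (p3,B)→(p0,B,←)
state=p0 head=1 tape=0[0]B10BBB   (p0,0)→(p4,B,→)
state=p4 head=2 tape=0B[B]10BBB   (p4,B)→(p0,1,→)
state=p0 head=3 tape=0B1[1]0BBB   (p0,1)→(p4,B,←)
state=p4 head=2 tape=0B[1]B0BBB   (p4,1)→(p2,0,←)
state=p2 head=1 tape=0[B]0B0BBB   (p2,B)→(p3,0,·)
state=p3 head=1 tape=0[0]0B0BBB   (p3,0)→(p0,0,→)
state=p0 head=2 tape=00[0]B0BBB   (p0,0)→(p4,B,→)
state=p4 head=3 tape=00B[B]0BBB   (p4,B)→(p0,1,→)
state=p0 head=4 tape=00B1[0]BBB   (p0,0)→(p4,B,→)
state=p4 head=5 tape=00B1B[B]BB   (p4,B)→(p0,1,→)
state=p0 head=6 tape=00B1B1[B]B   (p0,B)→(p1,1,→)
state=p1 head=7 tape=00B1B11[B]   (p1,B)→(pH,0,←)
state=pH head=6 tape=00B1B1[1]0
Cell 2 holds B when M halts.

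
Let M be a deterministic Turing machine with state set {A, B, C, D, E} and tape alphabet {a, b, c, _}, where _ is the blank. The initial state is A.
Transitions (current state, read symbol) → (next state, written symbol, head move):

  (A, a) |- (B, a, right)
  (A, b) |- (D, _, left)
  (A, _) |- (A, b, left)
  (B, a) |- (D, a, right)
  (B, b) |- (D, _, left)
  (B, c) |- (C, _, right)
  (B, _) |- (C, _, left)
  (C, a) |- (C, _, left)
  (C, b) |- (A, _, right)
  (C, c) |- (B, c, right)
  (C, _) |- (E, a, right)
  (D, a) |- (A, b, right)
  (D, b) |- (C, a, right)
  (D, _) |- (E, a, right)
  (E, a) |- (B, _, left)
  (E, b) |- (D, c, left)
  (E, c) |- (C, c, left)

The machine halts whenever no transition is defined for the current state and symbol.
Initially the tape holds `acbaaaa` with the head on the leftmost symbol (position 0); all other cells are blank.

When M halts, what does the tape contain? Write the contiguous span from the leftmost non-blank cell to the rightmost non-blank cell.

a_a_bbb

state=A head=0 tape=[a]cbaaaa_   (A,a)→(B,a,right)
state=B head=1 tape=a[c]baaaa_   (B,c)→(C,_,right)
state=C head=2 tape=a_[b]aaaa_   (C,b)→(A,_,right)
state=A head=3 tape=a__[a]aaa_   (A,a)→(B,a,right)
state=B head=4 tape=a__a[a]aa_   (B,a)→(D,a,right)
state=D head=5 tape=a__aa[a]a_   (D,a)→(A,b,right)
state=A head=6 tape=a__aab[a]_   (A,a)→(B,a,right)
state=B head=7 tape=a__aaba[_]   (B,_)→(C,_,left)
state=C head=6 tape=a__aab[a]_   (C,a)→(C,_,left)
state=C head=5 tape=a__aa[b]__   (C,b)→(A,_,right)
state=A head=6 tape=a__aa_[_]_   (A,_)→(A,b,left)
state=A head=5 tape=a__aa[_]b_   (A,_)→(A,b,left)
state=A head=4 tape=a__a[a]bb_   (A,a)→(B,a,right)
state=B head=5 tape=a__aa[b]b_   (B,b)→(D,_,left)
state=D head=4 tape=a__a[a]_b_   (D,a)→(A,b,right)
state=A head=5 tape=a__ab[_]b_   (A,_)→(A,b,left)
state=A head=4 tape=a__a[b]bb_   (A,b)→(D,_,left)
state=D head=3 tape=a__[a]_bb_   (D,a)→(A,b,right)
state=A head=4 tape=a__b[_]bb_   (A,_)→(A,b,left)
state=A head=3 tape=a__[b]bbb_   (A,b)→(D,_,left)
state=D head=2 tape=a_[_]_bbb_   (D,_)→(E,a,right)
state=E head=3 tape=a_a[_]bbb_
The non-blank tape span at halt is a_a_bbb.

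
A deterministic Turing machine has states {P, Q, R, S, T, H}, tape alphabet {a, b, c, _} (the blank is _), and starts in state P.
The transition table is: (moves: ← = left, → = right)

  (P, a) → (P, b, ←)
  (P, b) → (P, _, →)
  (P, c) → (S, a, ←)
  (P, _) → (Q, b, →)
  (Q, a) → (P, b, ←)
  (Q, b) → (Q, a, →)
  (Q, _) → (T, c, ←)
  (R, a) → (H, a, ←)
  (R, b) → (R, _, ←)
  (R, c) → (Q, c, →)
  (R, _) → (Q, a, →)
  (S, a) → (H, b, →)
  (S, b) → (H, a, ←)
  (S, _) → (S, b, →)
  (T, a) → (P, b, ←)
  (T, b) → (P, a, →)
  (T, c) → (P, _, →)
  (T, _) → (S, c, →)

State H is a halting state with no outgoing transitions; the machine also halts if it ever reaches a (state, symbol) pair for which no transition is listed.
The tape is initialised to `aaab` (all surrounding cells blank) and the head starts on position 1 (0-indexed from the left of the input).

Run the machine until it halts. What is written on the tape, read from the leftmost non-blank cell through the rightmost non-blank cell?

state=P head=1 tape=_a[a]ab__   (P,a)→(P,b,←)
state=P head=0 tape=_[a]bab__   (P,a)→(P,b,←)
state=P head=-1 tape=[_]bbab__   (P,_)→(Q,b,→)
state=Q head=0 tape=b[b]bab__   (Q,b)→(Q,a,→)
state=Q head=1 tape=ba[b]ab__   (Q,b)→(Q,a,→)
state=Q head=2 tape=baa[a]b__   (Q,a)→(P,b,←)
state=P head=1 tape=ba[a]bb__   (P,a)→(P,b,←)
state=P head=0 tape=b[a]bbb__   (P,a)→(P,b,←)
state=P head=-1 tape=[b]bbbb__   (P,b)→(P,_,→)
state=P head=0 tape=_[b]bbb__   (P,b)→(P,_,→)
state=P head=1 tape=__[b]bb__   (P,b)→(P,_,→)
state=P head=2 tape=___[b]b__   (P,b)→(P,_,→)
state=P head=3 tape=____[b]__   (P,b)→(P,_,→)
state=P head=4 tape=_____[_]_   (P,_)→(Q,b,→)
state=Q head=5 tape=_____b[_]   (Q,_)→(T,c,←)
state=T head=4 tape=_____[b]c   (T,b)→(P,a,→)
state=P head=5 tape=_____a[c]   (P,c)→(S,a,←)
state=S head=4 tape=_____[a]a   (S,a)→(H,b,→)
state=H head=5 tape=_____b[a]
The non-blank tape span at halt is ba.

ba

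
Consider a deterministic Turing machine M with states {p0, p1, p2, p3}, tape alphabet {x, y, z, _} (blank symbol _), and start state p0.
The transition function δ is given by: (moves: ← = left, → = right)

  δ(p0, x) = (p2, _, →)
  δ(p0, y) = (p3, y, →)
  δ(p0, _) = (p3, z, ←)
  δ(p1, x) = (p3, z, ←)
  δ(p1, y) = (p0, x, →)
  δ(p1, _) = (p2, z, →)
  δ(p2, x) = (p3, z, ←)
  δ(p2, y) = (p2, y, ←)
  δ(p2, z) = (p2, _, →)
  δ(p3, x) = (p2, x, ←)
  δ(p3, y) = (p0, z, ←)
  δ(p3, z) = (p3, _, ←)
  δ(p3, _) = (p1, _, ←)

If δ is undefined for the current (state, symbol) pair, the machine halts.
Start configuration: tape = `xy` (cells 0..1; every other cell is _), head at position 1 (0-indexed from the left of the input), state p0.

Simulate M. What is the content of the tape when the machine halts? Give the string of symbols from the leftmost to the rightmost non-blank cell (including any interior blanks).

z_zxz

p0 | __x[y]_   read y → write y, move →, go to p3
p3 | __xy[_]   read _ → write _, move ←, go to p1
p1 | __x[y]_   read y → write x, move →, go to p0
p0 | __xx[_]   read _ → write z, move ←, go to p3
p3 | __x[x]z   read x → write x, move ←, go to p2
p2 | __[x]xz   read x → write z, move ←, go to p3
p3 | _[_]zxz   read _ → write _, move ←, go to p1
p1 | [_]_zxz   read _ → write z, move →, go to p2
p2 | z[_]zxz
The non-blank tape span at halt is z_zxz.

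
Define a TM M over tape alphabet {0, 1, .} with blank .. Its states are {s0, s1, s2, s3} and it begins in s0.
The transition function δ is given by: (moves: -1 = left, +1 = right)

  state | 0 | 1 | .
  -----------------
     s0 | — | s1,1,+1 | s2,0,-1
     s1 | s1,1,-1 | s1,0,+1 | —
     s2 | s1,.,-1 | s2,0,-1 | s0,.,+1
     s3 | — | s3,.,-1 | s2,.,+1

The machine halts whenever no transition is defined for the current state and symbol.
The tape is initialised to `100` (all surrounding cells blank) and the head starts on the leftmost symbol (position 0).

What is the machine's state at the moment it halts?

s1

state=s0 head=0 tape=.[1]00   (s0,1)→(s1,1,+1)
state=s1 head=1 tape=.1[0]0   (s1,0)→(s1,1,-1)
state=s1 head=0 tape=.[1]10   (s1,1)→(s1,0,+1)
state=s1 head=1 tape=.0[1]0   (s1,1)→(s1,0,+1)
state=s1 head=2 tape=.00[0]   (s1,0)→(s1,1,-1)
state=s1 head=1 tape=.0[0]1   (s1,0)→(s1,1,-1)
state=s1 head=0 tape=.[0]11   (s1,0)→(s1,1,-1)
state=s1 head=-1 tape=[.]111
No transition is defined for (s1, .); M halts in state s1.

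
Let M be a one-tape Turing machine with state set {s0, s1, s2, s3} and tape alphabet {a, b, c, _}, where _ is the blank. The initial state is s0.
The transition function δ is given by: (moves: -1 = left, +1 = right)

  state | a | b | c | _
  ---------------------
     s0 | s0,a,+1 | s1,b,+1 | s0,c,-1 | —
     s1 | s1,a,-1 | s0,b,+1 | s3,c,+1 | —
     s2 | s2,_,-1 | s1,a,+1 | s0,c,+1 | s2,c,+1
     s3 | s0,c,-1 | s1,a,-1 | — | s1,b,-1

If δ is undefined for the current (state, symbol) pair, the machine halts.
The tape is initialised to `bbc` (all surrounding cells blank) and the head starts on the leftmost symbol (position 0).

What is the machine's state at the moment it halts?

s3

s0 | [b]bc_   read b → write b, move +1, go to s1
s1 | b[b]c_   read b → write b, move +1, go to s0
s0 | bb[c]_   read c → write c, move -1, go to s0
s0 | b[b]c_   read b → write b, move +1, go to s1
s1 | bb[c]_   read c → write c, move +1, go to s3
s3 | bbc[_]   read _ → write b, move -1, go to s1
s1 | bb[c]b   read c → write c, move +1, go to s3
s3 | bbc[b]   read b → write a, move -1, go to s1
s1 | bb[c]a   read c → write c, move +1, go to s3
s3 | bbc[a]   read a → write c, move -1, go to s0
s0 | bb[c]c   read c → write c, move -1, go to s0
s0 | b[b]cc   read b → write b, move +1, go to s1
s1 | bb[c]c   read c → write c, move +1, go to s3
s3 | bbc[c]
No transition is defined for (s3, c); M halts in state s3.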